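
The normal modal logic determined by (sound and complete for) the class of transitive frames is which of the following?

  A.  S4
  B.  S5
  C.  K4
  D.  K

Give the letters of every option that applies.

(A) S4 is determined by the class of reflexive and transitive frames.
(B) S5 is determined by the class of reflexive, symmetric, and transitive frames.
(C) K4 is determined by exactly this class.
(D) K is determined by the class of arbitrary frames.

C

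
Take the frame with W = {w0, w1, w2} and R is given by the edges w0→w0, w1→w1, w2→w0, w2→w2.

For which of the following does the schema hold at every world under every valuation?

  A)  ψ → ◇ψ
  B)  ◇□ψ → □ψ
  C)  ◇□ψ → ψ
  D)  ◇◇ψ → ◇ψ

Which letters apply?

R is reflexive: each world relates to itself.
R is not symmetric: w2 R w0 but not w0 R w2.
R is transitive: R is closed under composition.
R is not euclidean: w2 R w0 and w2 R w2 but not w0 R w2.
(A) the dual of axiom T: valid iff R is reflexive. R is reflexive — valid.
(B) ◇□ψ → □ψ is the dual of axiom 5; it is valid on a frame exactly when R is euclidean. R is not euclidean, so not valid.
(C) ◇□ψ → ψ is the dual of axiom B, which corresponds to symmetry. R is not symmetric — not valid.
(D) ◇◇ψ → ◇ψ (the dual of axiom 4) characterises the transitive frames. R is transitive — valid.

A, D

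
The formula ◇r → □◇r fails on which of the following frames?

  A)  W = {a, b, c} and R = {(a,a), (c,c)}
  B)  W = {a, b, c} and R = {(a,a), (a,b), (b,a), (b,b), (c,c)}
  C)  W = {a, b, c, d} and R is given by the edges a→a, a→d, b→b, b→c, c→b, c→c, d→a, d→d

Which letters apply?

none

The schema ◇r → □◇r is axiom 5; it is valid on a frame iff R is euclidean.
(A) R is euclidean (any two R-successors of the same world are R-related), so the schema is valid here.
(B) R is euclidean (any two R-successors of the same world are R-related), so the schema is valid here.
(C) R is euclidean (any two R-successors of the same world are R-related), so the schema is valid here.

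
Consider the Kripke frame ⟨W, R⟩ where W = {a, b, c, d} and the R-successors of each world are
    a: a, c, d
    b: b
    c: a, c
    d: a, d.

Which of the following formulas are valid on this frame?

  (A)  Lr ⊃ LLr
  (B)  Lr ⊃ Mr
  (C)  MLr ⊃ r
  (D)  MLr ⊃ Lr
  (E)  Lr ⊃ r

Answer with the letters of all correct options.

R is reflexive: each world relates to itself.
R is symmetric: every R-edge is matched by its reverse.
R is not transitive: c R a and a R d but not c R d.
R is not euclidean: a R c and a R d but not c R d.
R is serial: every world has an R-successor.
(A) axiom 4: valid iff R is transitive. R is not transitive — not valid.
(B) axiom D: valid iff R is serial. R is serial — valid.
(C) MLr ⊃ r (the dual of axiom B) characterises the symmetric frames. R is symmetric — valid.
(D) MLr ⊃ Lr is the dual of axiom 5, which corresponds to the euclidean property. R is not euclidean — not valid.
(E) Lr ⊃ r is axiom T, which corresponds to reflexivity. R is reflexive — valid.

B, C, E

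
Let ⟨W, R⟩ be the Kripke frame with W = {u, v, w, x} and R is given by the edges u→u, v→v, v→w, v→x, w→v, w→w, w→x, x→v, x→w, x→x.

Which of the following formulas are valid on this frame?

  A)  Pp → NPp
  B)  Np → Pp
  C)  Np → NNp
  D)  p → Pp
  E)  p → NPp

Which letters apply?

R is reflexive: each world relates to itself.
R is symmetric: every R-edge is matched by its reverse.
R is transitive: R is closed under composition.
R is euclidean: any two R-successors of the same world are R-related.
R is serial: every world has an R-successor.
(A) axiom 5: valid iff R is euclidean. R is euclidean — valid.
(B) axiom D: valid iff R is serial. R is serial — valid.
(C) axiom 4: valid iff R is transitive. R is transitive — valid.
(D) p → Pp is the dual of axiom T, which corresponds to reflexivity. R is reflexive — valid.
(E) p → NPp is axiom B, which corresponds to symmetry. R is symmetric — valid.

A, B, C, D, E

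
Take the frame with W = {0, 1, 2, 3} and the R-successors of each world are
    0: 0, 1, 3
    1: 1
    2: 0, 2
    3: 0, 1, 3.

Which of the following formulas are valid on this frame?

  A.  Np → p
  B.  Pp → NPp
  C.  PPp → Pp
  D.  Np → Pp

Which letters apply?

A, D

R is reflexive: each world relates to itself.
R is not transitive: 2 R 0 and 0 R 1 but not 2 R 1.
R is not euclidean: 0 R 1 and 0 R 0 but not 1 R 0.
R is serial: every world has an R-successor.
(A) axiom T: valid iff R is reflexive. R is reflexive — valid.
(B) Pp → NPp (axiom 5) characterises the euclidean frames. R is not euclidean — not valid.
(C) PPp → Pp is the dual of axiom 4, which corresponds to transitivity. R is not transitive — not valid.
(D) Np → Pp is axiom D, which corresponds to seriality. R is serial — valid.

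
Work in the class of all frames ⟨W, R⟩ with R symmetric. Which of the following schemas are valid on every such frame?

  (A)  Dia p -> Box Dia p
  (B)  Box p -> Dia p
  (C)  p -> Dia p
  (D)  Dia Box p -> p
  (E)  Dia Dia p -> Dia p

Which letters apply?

(A) Dia p -> Box Dia p is axiom 5; it is valid on a frame exactly when R is euclidean. Such an R need not be euclidean, so not valid.
(B) axiom D: valid iff R is serial. Such an R need not be serial — not valid.
(C) p -> Dia p (the dual of axiom T) characterises the reflexive frames. Such an R need not be reflexive — not valid.
(D) Dia Box p -> p (the dual of axiom B) characterises the symmetric frames. Every such R is symmetric — valid.
(E) Dia Dia p -> Dia p (the dual of axiom 4) characterises the transitive frames. Such an R need not be transitive — not valid.

D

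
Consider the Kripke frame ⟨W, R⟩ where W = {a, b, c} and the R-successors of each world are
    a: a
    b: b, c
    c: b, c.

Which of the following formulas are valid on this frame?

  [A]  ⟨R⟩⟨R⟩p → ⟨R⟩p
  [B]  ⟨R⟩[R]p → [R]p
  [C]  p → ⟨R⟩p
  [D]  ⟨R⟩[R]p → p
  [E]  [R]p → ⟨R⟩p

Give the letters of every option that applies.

R is reflexive: each world relates to itself.
R is symmetric: every R-edge is matched by its reverse.
R is transitive: R is closed under composition.
R is euclidean: any two R-successors of the same world are R-related.
R is serial: every world has an R-successor.
(A) ⟨R⟩⟨R⟩p → ⟨R⟩p (the dual of axiom 4) characterises the transitive frames. R is transitive — valid.
(B) ⟨R⟩[R]p → [R]p is the dual of axiom 5; it is valid on a frame exactly when R is euclidean. R is euclidean, so valid.
(C) p → ⟨R⟩p (the dual of axiom T) characterises the reflexive frames. R is reflexive — valid.
(D) ⟨R⟩[R]p → p is the dual of axiom B; it is valid on a frame exactly when R is symmetric. R is symmetric, so valid.
(E) axiom D: valid iff R is serial. R is serial — valid.

A, B, C, D, E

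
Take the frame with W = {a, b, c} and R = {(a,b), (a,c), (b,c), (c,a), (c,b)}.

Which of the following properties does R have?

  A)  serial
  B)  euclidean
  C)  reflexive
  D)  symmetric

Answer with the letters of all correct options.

A

(A) serial: every world has an R-successor.
(B) not euclidean: c R b and c R a but not b R a.
(C) not reflexive: not a R a.
(D) not symmetric: a R b but not b R a.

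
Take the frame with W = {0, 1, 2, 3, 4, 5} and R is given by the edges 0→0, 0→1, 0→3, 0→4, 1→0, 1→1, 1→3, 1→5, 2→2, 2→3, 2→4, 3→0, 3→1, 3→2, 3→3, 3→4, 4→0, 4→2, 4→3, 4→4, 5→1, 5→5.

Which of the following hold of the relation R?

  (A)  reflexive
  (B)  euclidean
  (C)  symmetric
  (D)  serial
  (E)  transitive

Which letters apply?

A, C, D

(A) reflexive: each world relates to itself.
(B) not euclidean: 0 R 1 and 0 R 4 but not 1 R 4.
(C) symmetric: every R-edge is matched by its reverse.
(D) serial: every world has an R-successor.
(E) not transitive: 0 R 1 and 1 R 5 but not 0 R 5.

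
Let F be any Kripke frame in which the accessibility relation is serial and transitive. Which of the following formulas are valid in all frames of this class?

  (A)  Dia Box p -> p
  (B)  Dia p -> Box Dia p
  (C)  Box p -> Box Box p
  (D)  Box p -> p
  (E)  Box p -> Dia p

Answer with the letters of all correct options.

(A) Dia Box p -> p (the dual of axiom B) characterises the symmetric frames. Such an R need not be symmetric — not valid.
(B) Dia p -> Box Dia p is axiom 5, which corresponds to the euclidean property. Such an R need not be euclidean — not valid.
(C) Box p -> Box Box p (axiom 4) characterises the transitive frames. Every such R is transitive — valid.
(D) axiom T: valid iff R is reflexive. Such an R need not be reflexive — not valid.
(E) Box p -> Dia p is axiom D; it is valid on a frame exactly when R is serial. Every such R is serial, so valid.

C, E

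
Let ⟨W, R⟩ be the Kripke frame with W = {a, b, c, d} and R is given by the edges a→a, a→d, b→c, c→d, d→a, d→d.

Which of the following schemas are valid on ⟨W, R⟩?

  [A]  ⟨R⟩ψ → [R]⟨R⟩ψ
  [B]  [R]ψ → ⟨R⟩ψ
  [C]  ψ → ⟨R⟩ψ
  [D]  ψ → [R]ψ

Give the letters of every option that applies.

B

R is not reflexive: not b R b.
R is not euclidean: b R c and b R c but not c R c.
R is serial: every world has an R-successor.
R is not a subset of the identity: a R d with a ≠ d.
(A) ⟨R⟩ψ → [R]⟨R⟩ψ is axiom 5; it is valid on a frame exactly when R is euclidean. R is not euclidean, so not valid.
(B) [R]ψ → ⟨R⟩ψ is axiom D, which corresponds to seriality. R is serial — valid.
(C) ψ → ⟨R⟩ψ is the dual of axiom T, which corresponds to reflexivity. R is not reflexive — not valid.
(D) ψ → [R]ψ is valid only on frames where every R-edge is a self-loop. Here R ⊄ identity — not valid.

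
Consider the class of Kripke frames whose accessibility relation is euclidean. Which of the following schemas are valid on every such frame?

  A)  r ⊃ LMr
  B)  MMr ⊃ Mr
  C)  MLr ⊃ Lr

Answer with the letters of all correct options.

(A) r ⊃ LMr (axiom B) characterises the symmetric frames. Such an R need not be symmetric — not valid.
(B) MMr ⊃ Mr (the dual of axiom 4) characterises the transitive frames. Such an R need not be transitive — not valid.
(C) MLr ⊃ Lr (the dual of axiom 5) characterises the euclidean frames. Every such R is euclidean — valid.

C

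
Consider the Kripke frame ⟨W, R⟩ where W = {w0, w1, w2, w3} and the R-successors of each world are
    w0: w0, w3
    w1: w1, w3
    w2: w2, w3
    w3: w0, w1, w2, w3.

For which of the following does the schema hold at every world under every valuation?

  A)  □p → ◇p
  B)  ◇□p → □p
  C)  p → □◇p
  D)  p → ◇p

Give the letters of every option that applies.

A, C, D

R is reflexive: each world relates to itself.
R is symmetric: every R-edge is matched by its reverse.
R is not euclidean: w3 R w0 and w3 R w1 but not w0 R w1.
R is serial: every world has an R-successor.
(A) axiom D: valid iff R is serial. R is serial — valid.
(B) ◇□p → □p is the dual of axiom 5, which corresponds to the euclidean property. R is not euclidean — not valid.
(C) axiom B: valid iff R is symmetric. R is symmetric — valid.
(D) the dual of axiom T: valid iff R is reflexive. R is reflexive — valid.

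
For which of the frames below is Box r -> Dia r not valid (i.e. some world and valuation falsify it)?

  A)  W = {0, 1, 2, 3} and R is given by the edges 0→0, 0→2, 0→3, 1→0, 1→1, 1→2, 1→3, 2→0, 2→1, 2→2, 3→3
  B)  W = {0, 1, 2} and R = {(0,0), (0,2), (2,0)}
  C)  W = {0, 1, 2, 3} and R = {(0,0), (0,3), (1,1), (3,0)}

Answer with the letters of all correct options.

B, C

The schema Box r -> Dia r is axiom D; it is valid on a frame iff R is serial.
(A) R is serial (every world has an R-successor), so the schema is valid here.
(B) R is not serial (1 has no R-successor), so the schema fails here.
(C) R is not serial (2 has no R-successor), so the schema fails here.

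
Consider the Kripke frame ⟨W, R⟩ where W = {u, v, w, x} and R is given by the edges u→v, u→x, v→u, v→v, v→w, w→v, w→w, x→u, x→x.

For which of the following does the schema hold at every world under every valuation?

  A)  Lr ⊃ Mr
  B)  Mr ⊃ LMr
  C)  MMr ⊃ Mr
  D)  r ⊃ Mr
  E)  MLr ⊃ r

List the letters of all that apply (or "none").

A, E

R is not reflexive: not u R u.
R is symmetric: every R-edge is matched by its reverse.
R is not transitive: u R v and v R u but not u R u.
R is not euclidean: u R v and u R x but not v R x.
R is serial: every world has an R-successor.
(A) Lr ⊃ Mr (axiom D) characterises the serial frames. R is serial — valid.
(B) Mr ⊃ LMr is axiom 5, which corresponds to the euclidean property. R is not euclidean — not valid.
(C) MMr ⊃ Mr is the dual of axiom 4, which corresponds to transitivity. R is not transitive — not valid.
(D) the dual of axiom T: valid iff R is reflexive. R is not reflexive — not valid.
(E) MLr ⊃ r is the dual of axiom B; it is valid on a frame exactly when R is symmetric. R is symmetric, so valid.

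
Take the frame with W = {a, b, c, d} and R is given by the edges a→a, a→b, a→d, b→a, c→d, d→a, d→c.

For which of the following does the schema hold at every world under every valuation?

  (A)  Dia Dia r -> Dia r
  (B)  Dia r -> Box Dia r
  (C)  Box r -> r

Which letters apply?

R is not reflexive: not b R b.
R is not transitive: a R d and d R c but not a R c.
R is not euclidean: a R b and a R d but not b R d.
(A) Dia Dia r -> Dia r (the dual of axiom 4) characterises the transitive frames. R is not transitive — not valid.
(B) Dia r -> Box Dia r is axiom 5; it is valid on a frame exactly when R is euclidean. R is not euclidean, so not valid.
(C) Box r -> r is axiom T; it is valid on a frame exactly when R is reflexive. R is not reflexive, so not valid.

none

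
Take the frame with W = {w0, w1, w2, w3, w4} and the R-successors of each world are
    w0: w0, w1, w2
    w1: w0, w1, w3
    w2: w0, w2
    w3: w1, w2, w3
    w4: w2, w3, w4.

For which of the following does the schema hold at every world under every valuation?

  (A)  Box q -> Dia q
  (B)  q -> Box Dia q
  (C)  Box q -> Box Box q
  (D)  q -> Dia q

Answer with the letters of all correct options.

R is reflexive: each world relates to itself.
R is not symmetric: w3 R w2 but not w2 R w3.
R is not transitive: w0 R w1 and w1 R w3 but not w0 R w3.
R is serial: every world has an R-successor.
(A) Box q -> Dia q is axiom D, which corresponds to seriality. R is serial — valid.
(B) axiom B: valid iff R is symmetric. R is not symmetric — not valid.
(C) Box q -> Box Box q is axiom 4; it is valid on a frame exactly when R is transitive. R is not transitive, so not valid.
(D) q -> Dia q (the dual of axiom T) characterises the reflexive frames. R is reflexive — valid.

A, D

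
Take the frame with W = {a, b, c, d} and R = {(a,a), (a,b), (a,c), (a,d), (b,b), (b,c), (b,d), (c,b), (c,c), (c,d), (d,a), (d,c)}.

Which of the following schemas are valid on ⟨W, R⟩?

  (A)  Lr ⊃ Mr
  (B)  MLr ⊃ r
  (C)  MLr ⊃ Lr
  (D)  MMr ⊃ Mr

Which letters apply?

R is not symmetric: a R b but not b R a.
R is not transitive: b R d and d R a but not b R a.
R is not euclidean: a R b and a R a but not b R a.
R is serial: every world has an R-successor.
(A) Lr ⊃ Mr (axiom D) characterises the serial frames. R is serial — valid.
(B) MLr ⊃ r is the dual of axiom B; it is valid on a frame exactly when R is symmetric. R is not symmetric, so not valid.
(C) MLr ⊃ Lr is the dual of axiom 5, which corresponds to the euclidean property. R is not euclidean — not valid.
(D) the dual of axiom 4: valid iff R is transitive. R is not transitive — not valid.

A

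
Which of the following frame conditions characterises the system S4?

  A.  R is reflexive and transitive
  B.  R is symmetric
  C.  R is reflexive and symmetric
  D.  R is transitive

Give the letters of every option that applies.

(A) S4 is sound and complete for exactly this class.
(B) this class determines KB, not S4.
(C) this class determines B (= KTB), not S4.
(D) this class determines K4, not S4.

A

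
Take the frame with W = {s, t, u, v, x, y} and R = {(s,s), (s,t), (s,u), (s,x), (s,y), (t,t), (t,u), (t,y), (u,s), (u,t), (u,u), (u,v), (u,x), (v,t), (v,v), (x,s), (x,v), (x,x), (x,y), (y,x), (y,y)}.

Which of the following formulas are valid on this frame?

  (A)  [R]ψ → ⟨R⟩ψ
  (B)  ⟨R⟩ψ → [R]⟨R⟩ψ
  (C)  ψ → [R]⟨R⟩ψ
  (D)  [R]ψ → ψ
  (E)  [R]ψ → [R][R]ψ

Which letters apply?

R is reflexive: each world relates to itself.
R is not symmetric: s R t but not t R s.
R is not transitive: s R u and u R v but not s R v.
R is not euclidean: s R t and s R s but not t R s.
R is serial: every world has an R-successor.
(A) [R]ψ → ⟨R⟩ψ (axiom D) characterises the serial frames. R is serial — valid.
(B) ⟨R⟩ψ → [R]⟨R⟩ψ is axiom 5, which corresponds to the euclidean property. R is not euclidean — not valid.
(C) axiom B: valid iff R is symmetric. R is not symmetric — not valid.
(D) axiom T: valid iff R is reflexive. R is reflexive — valid.
(E) [R]ψ → [R][R]ψ is axiom 4, which corresponds to transitivity. R is not transitive — not valid.

A, D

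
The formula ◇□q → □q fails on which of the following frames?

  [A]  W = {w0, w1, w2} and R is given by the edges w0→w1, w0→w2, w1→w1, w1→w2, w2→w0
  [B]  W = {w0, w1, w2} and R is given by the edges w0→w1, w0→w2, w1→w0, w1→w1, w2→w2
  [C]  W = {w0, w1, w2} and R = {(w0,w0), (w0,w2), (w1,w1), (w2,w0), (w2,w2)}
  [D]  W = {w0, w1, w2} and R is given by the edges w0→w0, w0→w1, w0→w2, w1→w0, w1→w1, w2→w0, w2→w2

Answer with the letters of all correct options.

The schema ◇□q → □q is the dual of axiom 5; it is valid on a frame iff R is euclidean.
(A) R is not euclidean (w0 R w2 and w0 R w1 but not w2 R w1), so the schema fails here.
(B) R is not euclidean (w0 R w1 and w0 R w2 but not w1 R w2), so the schema fails here.
(C) R is euclidean (any two R-successors of the same world are R-related), so the schema is valid here.
(D) R is not euclidean (w0 R w1 and w0 R w2 but not w1 R w2), so the schema fails here.

A, B, D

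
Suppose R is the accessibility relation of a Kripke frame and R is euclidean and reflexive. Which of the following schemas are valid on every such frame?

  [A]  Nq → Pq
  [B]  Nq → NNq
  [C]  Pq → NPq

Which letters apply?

A, B, C

A reflexive euclidean relation is also symmetric (from wRw and wRv the euclidean condition gives vRw) and hence transitive; it is an equivalence relation.
(A) axiom D: valid iff R is serial. Every such R is serial — valid.
(B) Nq → NNq (axiom 4) characterises the transitive frames. Every such R is transitive — valid.
(C) Pq → NPq is axiom 5, which corresponds to the euclidean property. Every such R is euclidean — valid.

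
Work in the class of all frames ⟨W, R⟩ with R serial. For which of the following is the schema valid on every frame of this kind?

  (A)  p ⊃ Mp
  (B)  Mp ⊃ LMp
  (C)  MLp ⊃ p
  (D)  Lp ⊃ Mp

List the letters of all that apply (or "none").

D

(A) p ⊃ Mp is the dual of axiom T, which corresponds to reflexivity. Such an R need not be reflexive — not valid.
(B) Mp ⊃ LMp is axiom 5; it is valid on a frame exactly when R is euclidean. Such an R need not be euclidean, so not valid.
(C) MLp ⊃ p is the dual of axiom B; it is valid on a frame exactly when R is symmetric. Such an R need not be symmetric, so not valid.
(D) Lp ⊃ Mp is axiom D, which corresponds to seriality. Every such R is serial — valid.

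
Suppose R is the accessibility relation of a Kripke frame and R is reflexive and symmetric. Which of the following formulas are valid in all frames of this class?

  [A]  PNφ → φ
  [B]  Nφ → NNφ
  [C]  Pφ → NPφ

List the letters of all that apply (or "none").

Reflexive relations are serial.
(A) PNφ → φ (the dual of axiom B) characterises the symmetric frames. Every such R is symmetric — valid.
(B) Nφ → NNφ (axiom 4) characterises the transitive frames. Such an R need not be transitive — not valid.
(C) Pφ → NPφ is axiom 5; it is valid on a frame exactly when R is euclidean. Such an R need not be euclidean, so not valid.

A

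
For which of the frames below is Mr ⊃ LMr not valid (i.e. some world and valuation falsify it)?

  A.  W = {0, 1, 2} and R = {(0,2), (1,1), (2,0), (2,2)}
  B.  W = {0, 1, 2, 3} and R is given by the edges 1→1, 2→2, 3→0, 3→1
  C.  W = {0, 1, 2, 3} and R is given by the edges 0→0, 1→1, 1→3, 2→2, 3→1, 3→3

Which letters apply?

The schema Mr ⊃ LMr is axiom 5; it is valid on a frame iff R is euclidean.
(A) R is not euclidean (2 R 0 and 2 R 0 but not 0 R 0), so the schema fails here.
(B) R is not euclidean (3 R 0 and 3 R 1 but not 0 R 1), so the schema fails here.
(C) R is euclidean (any two R-successors of the same world are R-related), so the schema is valid here.

A, B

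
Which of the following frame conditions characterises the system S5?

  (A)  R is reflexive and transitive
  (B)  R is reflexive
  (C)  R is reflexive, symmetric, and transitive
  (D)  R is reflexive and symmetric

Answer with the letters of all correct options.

(A) this class determines S4, not S5.
(B) this class determines T (= KT), not S5.
(C) S5 is sound and complete for exactly this class.
(D) this class determines B (= KTB), not S5.

C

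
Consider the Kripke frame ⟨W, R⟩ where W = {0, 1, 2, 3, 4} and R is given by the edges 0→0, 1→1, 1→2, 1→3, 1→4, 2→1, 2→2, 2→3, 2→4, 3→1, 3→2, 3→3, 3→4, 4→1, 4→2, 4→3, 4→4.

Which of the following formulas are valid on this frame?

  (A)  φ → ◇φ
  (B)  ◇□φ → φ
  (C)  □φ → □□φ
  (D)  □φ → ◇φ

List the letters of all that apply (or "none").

R is reflexive: each world relates to itself.
R is symmetric: every R-edge is matched by its reverse.
R is transitive: R is closed under composition.
R is serial: every world has an R-successor.
(A) φ → ◇φ is the dual of axiom T; it is valid on a frame exactly when R is reflexive. R is reflexive, so valid.
(B) the dual of axiom B: valid iff R is symmetric. R is symmetric — valid.
(C) □φ → □□φ is axiom 4, which corresponds to transitivity. R is transitive — valid.
(D) □φ → ◇φ (axiom D) characterises the serial frames. R is serial — valid.

A, B, C, D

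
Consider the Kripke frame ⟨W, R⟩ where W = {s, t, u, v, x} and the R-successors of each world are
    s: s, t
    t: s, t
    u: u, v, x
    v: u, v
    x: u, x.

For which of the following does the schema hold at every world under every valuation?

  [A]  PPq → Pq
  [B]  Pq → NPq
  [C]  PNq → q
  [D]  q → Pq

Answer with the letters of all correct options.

R is reflexive: each world relates to itself.
R is symmetric: every R-edge is matched by its reverse.
R is not transitive: v R u and u R x but not v R x.
R is not euclidean: u R v and u R x but not v R x.
(A) PPq → Pq (the dual of axiom 4) characterises the transitive frames. R is not transitive — not valid.
(B) Pq → NPq is axiom 5; it is valid on a frame exactly when R is euclidean. R is not euclidean, so not valid.
(C) PNq → q is the dual of axiom B; it is valid on a frame exactly when R is symmetric. R is symmetric, so valid.
(D) q → Pq (the dual of axiom T) characterises the reflexive frames. R is reflexive — valid.

C, D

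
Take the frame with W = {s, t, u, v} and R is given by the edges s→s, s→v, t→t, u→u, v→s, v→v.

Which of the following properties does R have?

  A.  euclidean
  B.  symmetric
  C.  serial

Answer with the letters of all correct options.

A, B, C

(A) euclidean: any two R-successors of the same world are R-related.
(B) symmetric: every R-edge is matched by its reverse.
(C) serial: every world has an R-successor.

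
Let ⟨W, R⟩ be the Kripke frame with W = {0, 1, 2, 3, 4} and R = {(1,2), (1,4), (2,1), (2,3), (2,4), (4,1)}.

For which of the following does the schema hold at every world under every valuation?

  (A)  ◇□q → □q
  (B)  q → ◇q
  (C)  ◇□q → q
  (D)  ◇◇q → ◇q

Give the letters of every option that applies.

none

R is not reflexive: not 0 R 0.
R is not symmetric: 2 R 3 but not 3 R 2.
R is not transitive: 1 R 2 and 2 R 1 but not 1 R 1.
R is not euclidean: 1 R 4 and 1 R 2 but not 4 R 2.
(A) ◇□q → □q is the dual of axiom 5; it is valid on a frame exactly when R is euclidean. R is not euclidean, so not valid.
(B) q → ◇q (the dual of axiom T) characterises the reflexive frames. R is not reflexive — not valid.
(C) ◇□q → q is the dual of axiom B, which corresponds to symmetry. R is not symmetric — not valid.
(D) ◇◇q → ◇q is the dual of axiom 4, which corresponds to transitivity. R is not transitive — not valid.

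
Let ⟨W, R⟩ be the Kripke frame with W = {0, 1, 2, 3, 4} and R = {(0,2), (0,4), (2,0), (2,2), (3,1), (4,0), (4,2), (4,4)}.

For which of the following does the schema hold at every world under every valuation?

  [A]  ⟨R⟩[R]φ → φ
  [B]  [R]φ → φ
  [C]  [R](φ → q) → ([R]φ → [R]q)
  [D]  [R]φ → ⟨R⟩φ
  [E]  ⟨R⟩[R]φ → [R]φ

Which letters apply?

C

R is not reflexive: not 0 R 0.
R is not symmetric: 3 R 1 but not 1 R 3.
R is not euclidean: 0 R 2 and 0 R 4 but not 2 R 4.
R is not serial: 1 has no R-successor.
(A) ⟨R⟩[R]φ → φ is the dual of axiom B; it is valid on a frame exactly when R is symmetric. R is not symmetric, so not valid.
(B) [R]φ → φ (axiom T) characterises the reflexive frames. R is not reflexive — not valid.
(C) [R](φ → q) → ([R]φ → [R]q) is axiom K, valid on every Kripke frame — valid.
(D) [R]φ → ⟨R⟩φ (axiom D) characterises the serial frames. R is not serial — not valid.
(E) the dual of axiom 5: valid iff R is euclidean. R is not euclidean — not valid.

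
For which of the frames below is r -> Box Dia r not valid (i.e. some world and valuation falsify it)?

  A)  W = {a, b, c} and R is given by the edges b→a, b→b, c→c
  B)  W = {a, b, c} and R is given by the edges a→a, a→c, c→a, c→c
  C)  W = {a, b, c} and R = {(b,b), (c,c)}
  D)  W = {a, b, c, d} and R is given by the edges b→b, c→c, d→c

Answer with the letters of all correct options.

A, D

The schema r -> Box Dia r is axiom B; it is valid on a frame iff R is symmetric.
(A) R is not symmetric (b R a but not a R b), so the schema fails here.
(B) R is symmetric (every R-edge is matched by its reverse), so the schema is valid here.
(C) R is symmetric (every R-edge is matched by its reverse), so the schema is valid here.
(D) R is not symmetric (d R c but not c R d), so the schema fails here.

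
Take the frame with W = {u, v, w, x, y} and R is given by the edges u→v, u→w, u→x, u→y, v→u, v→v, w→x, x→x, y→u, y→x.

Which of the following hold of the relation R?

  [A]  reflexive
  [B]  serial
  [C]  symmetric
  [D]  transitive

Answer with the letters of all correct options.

B

(A) not reflexive: not u R u.
(B) serial: every world has an R-successor.
(C) not symmetric: u R w but not w R u.
(D) not transitive: u R v and v R u but not u R u.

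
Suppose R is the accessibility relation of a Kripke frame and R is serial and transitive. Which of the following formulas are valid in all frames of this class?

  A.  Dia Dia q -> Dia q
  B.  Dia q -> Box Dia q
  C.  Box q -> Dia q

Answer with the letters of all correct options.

(A) Dia Dia q -> Dia q is the dual of axiom 4, which corresponds to transitivity. Every such R is transitive — valid.
(B) axiom 5: valid iff R is euclidean. Such an R need not be euclidean — not valid.
(C) Box q -> Dia q (axiom D) characterises the serial frames. Every such R is serial — valid.

A, C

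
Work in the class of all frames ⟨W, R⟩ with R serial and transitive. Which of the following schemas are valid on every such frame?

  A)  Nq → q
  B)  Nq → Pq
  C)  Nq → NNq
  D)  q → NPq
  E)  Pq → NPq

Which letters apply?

B, C

(A) axiom T: valid iff R is reflexive. Such an R need not be reflexive — not valid.
(B) Nq → Pq (axiom D) characterises the serial frames. Every such R is serial — valid.
(C) axiom 4: valid iff R is transitive. Every such R is transitive — valid.
(D) q → NPq is axiom B; it is valid on a frame exactly when R is symmetric. Such an R need not be symmetric, so not valid.
(E) axiom 5: valid iff R is euclidean. Such an R need not be euclidean — not valid.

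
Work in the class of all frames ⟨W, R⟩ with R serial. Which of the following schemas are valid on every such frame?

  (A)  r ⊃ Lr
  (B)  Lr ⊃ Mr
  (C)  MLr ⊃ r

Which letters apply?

B

(A) r ⊃ Lr is valid only on frames where every R-edge is a self-loop. Such an R need not be a subset of the identity — not valid.
(B) Lr ⊃ Mr is axiom D; it is valid on a frame exactly when R is serial. Every such R is serial, so valid.
(C) the dual of axiom B: valid iff R is symmetric. Such an R need not be symmetric — not valid.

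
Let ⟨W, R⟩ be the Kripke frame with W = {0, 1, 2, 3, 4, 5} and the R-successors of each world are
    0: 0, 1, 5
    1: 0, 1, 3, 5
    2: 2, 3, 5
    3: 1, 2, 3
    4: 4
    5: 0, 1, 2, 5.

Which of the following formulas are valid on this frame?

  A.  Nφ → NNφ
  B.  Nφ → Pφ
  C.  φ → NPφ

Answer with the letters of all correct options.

R is symmetric: every R-edge is matched by its reverse.
R is not transitive: 0 R 1 and 1 R 3 but not 0 R 3.
R is serial: every world has an R-successor.
(A) Nφ → NNφ is axiom 4; it is valid on a frame exactly when R is transitive. R is not transitive, so not valid.
(B) Nφ → Pφ is axiom D; it is valid on a frame exactly when R is serial. R is serial, so valid.
(C) φ → NPφ (axiom B) characterises the symmetric frames. R is symmetric — valid.

B, C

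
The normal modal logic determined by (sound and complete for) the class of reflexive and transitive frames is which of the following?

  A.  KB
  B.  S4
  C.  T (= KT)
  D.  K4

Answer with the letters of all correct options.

B

(A) KB is determined by the class of symmetric frames.
(B) S4 is determined by exactly this class.
(C) T (= KT) is determined by the class of reflexive frames.
(D) K4 is determined by the class of transitive frames.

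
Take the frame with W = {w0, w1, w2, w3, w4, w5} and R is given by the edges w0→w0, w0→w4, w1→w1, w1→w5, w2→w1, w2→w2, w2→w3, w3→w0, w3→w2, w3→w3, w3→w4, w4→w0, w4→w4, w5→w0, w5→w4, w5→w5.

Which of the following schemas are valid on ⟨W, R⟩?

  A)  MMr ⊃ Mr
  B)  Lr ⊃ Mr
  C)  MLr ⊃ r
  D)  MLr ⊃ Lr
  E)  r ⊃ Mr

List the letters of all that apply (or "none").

B, E

R is reflexive: each world relates to itself.
R is not symmetric: w1 R w5 but not w5 R w1.
R is not transitive: w1 R w5 and w5 R w0 but not w1 R w0.
R is not euclidean: w1 R w5 and w1 R w1 but not w5 R w1.
R is serial: every world has an R-successor.
(A) MMr ⊃ Mr (the dual of axiom 4) characterises the transitive frames. R is not transitive — not valid.
(B) Lr ⊃ Mr is axiom D; it is valid on a frame exactly when R is serial. R is serial, so valid.
(C) MLr ⊃ r is the dual of axiom B; it is valid on a frame exactly when R is symmetric. R is not symmetric, so not valid.
(D) MLr ⊃ Lr is the dual of axiom 5, which corresponds to the euclidean property. R is not euclidean — not valid.
(E) r ⊃ Mr (the dual of axiom T) characterises the reflexive frames. R is reflexive — valid.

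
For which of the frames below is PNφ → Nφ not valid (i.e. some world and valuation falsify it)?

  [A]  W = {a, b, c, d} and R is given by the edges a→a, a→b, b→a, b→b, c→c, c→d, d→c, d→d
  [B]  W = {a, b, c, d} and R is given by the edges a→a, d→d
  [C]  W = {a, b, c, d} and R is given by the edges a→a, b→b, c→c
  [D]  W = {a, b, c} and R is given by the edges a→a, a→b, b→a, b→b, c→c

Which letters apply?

The schema PNφ → Nφ is the dual of axiom 5; it is valid on a frame iff R is euclidean.
(A) R is euclidean (any two R-successors of the same world are R-related), so the schema is valid here.
(B) R is euclidean (any two R-successors of the same world are R-related), so the schema is valid here.
(C) R is euclidean (any two R-successors of the same world are R-related), so the schema is valid here.
(D) R is euclidean (any two R-successors of the same world are R-related), so the schema is valid here.

none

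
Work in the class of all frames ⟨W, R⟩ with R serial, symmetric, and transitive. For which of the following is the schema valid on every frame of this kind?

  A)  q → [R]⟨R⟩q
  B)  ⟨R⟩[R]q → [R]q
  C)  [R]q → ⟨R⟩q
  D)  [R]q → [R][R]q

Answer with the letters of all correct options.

A, B, C, D

A serial symmetric transitive relation is reflexive (take any v with uRv; symmetry gives vRu and transitivity gives uRu), hence an equivalence relation.
(A) axiom B: valid iff R is symmetric. Every such R is symmetric — valid.
(B) ⟨R⟩[R]q → [R]q is the dual of axiom 5, which corresponds to the euclidean property. Every such R is euclidean — valid.
(C) [R]q → ⟨R⟩q is axiom D; it is valid on a frame exactly when R is serial. Every such R is serial, so valid.
(D) [R]q → [R][R]q is axiom 4; it is valid on a frame exactly when R is transitive. Every such R is transitive, so valid.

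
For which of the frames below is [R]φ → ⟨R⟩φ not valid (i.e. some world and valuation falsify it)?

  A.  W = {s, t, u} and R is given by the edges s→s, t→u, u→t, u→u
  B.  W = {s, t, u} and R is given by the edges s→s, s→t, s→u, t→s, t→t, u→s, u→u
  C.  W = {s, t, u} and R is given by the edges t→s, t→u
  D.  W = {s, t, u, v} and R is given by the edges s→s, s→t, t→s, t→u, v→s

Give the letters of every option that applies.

C, D

The schema [R]φ → ⟨R⟩φ is axiom D; it is valid on a frame iff R is serial.
(A) R is serial (every world has an R-successor), so the schema is valid here.
(B) R is serial (every world has an R-successor), so the schema is valid here.
(C) R is not serial (s has no R-successor), so the schema fails here.
(D) R is not serial (u has no R-successor), so the schema fails here.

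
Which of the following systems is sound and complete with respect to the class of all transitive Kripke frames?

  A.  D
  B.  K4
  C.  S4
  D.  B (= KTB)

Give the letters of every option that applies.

(A) D is determined by the class of serial frames.
(B) K4 is determined by exactly this class.
(C) S4 is determined by the class of reflexive and transitive frames.
(D) B (= KTB) is determined by the class of reflexive and symmetric frames.

B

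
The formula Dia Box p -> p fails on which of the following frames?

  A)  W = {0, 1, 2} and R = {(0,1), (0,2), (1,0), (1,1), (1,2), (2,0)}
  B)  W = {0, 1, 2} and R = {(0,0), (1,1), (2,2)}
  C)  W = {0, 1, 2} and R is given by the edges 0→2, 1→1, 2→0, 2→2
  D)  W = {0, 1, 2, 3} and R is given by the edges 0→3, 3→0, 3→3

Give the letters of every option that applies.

A

The schema Dia Box p -> p is the dual of axiom B; it is valid on a frame iff R is symmetric.
(A) R is not symmetric (1 R 2 but not 2 R 1), so the schema fails here.
(B) R is symmetric (every R-edge is matched by its reverse), so the schema is valid here.
(C) R is symmetric (every R-edge is matched by its reverse), so the schema is valid here.
(D) R is symmetric (every R-edge is matched by its reverse), so the schema is valid here.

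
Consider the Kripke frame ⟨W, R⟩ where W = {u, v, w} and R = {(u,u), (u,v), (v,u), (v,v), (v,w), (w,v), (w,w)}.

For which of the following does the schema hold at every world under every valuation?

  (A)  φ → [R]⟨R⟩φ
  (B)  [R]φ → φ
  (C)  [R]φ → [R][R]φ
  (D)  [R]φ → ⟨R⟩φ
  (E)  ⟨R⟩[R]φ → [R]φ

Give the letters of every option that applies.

R is reflexive: each world relates to itself.
R is symmetric: every R-edge is matched by its reverse.
R is not transitive: u R v and v R w but not u R w.
R is not euclidean: v R u and v R w but not u R w.
R is serial: every world has an R-successor.
(A) φ → [R]⟨R⟩φ (axiom B) characterises the symmetric frames. R is symmetric — valid.
(B) [R]φ → φ is axiom T; it is valid on a frame exactly when R is reflexive. R is reflexive, so valid.
(C) [R]φ → [R][R]φ (axiom 4) characterises the transitive frames. R is not transitive — not valid.
(D) axiom D: valid iff R is serial. R is serial — valid.
(E) ⟨R⟩[R]φ → [R]φ is the dual of axiom 5; it is valid on a frame exactly when R is euclidean. R is not euclidean, so not valid.

A, B, D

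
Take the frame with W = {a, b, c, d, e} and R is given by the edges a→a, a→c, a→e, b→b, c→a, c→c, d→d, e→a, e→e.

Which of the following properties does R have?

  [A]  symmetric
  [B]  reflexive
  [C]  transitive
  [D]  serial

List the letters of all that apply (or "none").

A, B, D

(A) symmetric: every R-edge is matched by its reverse.
(B) reflexive: each world relates to itself.
(C) not transitive: c R a and a R e but not c R e.
(D) serial: every world has an R-successor.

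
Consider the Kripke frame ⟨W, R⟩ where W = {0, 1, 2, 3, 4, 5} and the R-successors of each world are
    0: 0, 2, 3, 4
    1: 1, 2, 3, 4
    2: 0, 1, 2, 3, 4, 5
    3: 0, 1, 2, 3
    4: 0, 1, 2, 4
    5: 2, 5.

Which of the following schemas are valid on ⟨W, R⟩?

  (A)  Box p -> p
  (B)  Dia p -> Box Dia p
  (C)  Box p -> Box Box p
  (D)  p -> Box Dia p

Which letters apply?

A, D

R is reflexive: each world relates to itself.
R is symmetric: every R-edge is matched by its reverse.
R is not transitive: 0 R 2 and 2 R 1 but not 0 R 1.
R is not euclidean: 0 R 3 and 0 R 4 but not 3 R 4.
(A) axiom T: valid iff R is reflexive. R is reflexive — valid.
(B) Dia p -> Box Dia p is axiom 5; it is valid on a frame exactly when R is euclidean. R is not euclidean, so not valid.
(C) Box p -> Box Box p is axiom 4; it is valid on a frame exactly when R is transitive. R is not transitive, so not valid.
(D) axiom B: valid iff R is symmetric. R is symmetric — valid.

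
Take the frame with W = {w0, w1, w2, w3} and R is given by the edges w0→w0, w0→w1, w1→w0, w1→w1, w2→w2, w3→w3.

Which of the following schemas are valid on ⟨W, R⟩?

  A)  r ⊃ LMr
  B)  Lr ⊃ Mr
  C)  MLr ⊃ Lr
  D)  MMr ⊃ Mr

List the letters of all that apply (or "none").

R is symmetric: every R-edge is matched by its reverse.
R is transitive: R is closed under composition.
R is euclidean: any two R-successors of the same world are R-related.
R is serial: every world has an R-successor.
(A) r ⊃ LMr is axiom B, which corresponds to symmetry. R is symmetric — valid.
(B) Lr ⊃ Mr is axiom D; it is valid on a frame exactly when R is serial. R is serial, so valid.
(C) MLr ⊃ Lr is the dual of axiom 5; it is valid on a frame exactly when R is euclidean. R is euclidean, so valid.
(D) MMr ⊃ Mr is the dual of axiom 4, which corresponds to transitivity. R is transitive — valid.

A, B, C, D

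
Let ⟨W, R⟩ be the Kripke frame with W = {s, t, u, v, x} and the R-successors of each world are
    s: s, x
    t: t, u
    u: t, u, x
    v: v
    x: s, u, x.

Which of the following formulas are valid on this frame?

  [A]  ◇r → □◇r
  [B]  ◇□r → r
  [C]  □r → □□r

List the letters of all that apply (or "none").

R is symmetric: every R-edge is matched by its reverse.
R is not transitive: s R x and x R u but not s R u.
R is not euclidean: u R t and u R x but not t R x.
(A) ◇r → □◇r (axiom 5) characterises the euclidean frames. R is not euclidean — not valid.
(B) ◇□r → r is the dual of axiom B; it is valid on a frame exactly when R is symmetric. R is symmetric, so valid.
(C) □r → □□r is axiom 4; it is valid on a frame exactly when R is transitive. R is not transitive, so not valid.

B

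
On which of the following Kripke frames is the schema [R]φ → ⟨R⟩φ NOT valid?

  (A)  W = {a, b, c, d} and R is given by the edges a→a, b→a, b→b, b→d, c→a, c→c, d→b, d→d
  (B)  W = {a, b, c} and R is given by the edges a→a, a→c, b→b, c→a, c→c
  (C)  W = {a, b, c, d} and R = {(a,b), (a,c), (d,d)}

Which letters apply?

The schema [R]φ → ⟨R⟩φ is axiom D; it is valid on a frame iff R is serial.
(A) R is serial (every world has an R-successor), so the schema is valid here.
(B) R is serial (every world has an R-successor), so the schema is valid here.
(C) R is not serial (b has no R-successor), so the schema fails here.

C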